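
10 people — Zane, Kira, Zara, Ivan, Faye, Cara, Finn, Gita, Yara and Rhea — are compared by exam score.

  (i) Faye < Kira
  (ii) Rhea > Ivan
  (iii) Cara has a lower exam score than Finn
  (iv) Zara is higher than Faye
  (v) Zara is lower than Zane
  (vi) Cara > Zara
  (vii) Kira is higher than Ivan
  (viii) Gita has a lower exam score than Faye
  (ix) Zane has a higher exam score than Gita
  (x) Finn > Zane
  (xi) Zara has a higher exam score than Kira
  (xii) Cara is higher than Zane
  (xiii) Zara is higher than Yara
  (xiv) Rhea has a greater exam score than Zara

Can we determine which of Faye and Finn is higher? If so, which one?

Finn

Faye < Kira and Kira < Zara give Faye < Zara.
With Zara < Zane: Faye < Kira < Zara < Zane.
Then Zane < Cara extends the chain to Cara.
With Cara < Finn: Faye < Kira < Zara < Zane < Cara < Finn.
So Finn is higher.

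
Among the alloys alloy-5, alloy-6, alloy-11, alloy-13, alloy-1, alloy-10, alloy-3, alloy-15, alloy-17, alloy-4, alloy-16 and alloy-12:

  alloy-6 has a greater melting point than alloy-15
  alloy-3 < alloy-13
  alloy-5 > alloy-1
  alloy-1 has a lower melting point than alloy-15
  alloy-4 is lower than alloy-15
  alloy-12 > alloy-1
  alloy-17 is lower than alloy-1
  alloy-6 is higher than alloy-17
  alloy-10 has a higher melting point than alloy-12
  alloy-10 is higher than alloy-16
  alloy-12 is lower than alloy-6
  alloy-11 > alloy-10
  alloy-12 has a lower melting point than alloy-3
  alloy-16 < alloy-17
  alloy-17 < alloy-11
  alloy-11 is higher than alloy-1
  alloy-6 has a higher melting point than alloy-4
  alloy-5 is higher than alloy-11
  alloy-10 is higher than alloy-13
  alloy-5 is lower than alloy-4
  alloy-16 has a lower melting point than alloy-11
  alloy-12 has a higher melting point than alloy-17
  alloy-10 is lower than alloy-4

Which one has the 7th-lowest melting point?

alloy-10

Piecing the relations together gives one ordering: alloy-16 < alloy-17 < alloy-1 < alloy-12 < alloy-3 < alloy-13 < alloy-10 < alloy-11 < alloy-5 < alloy-4 < alloy-15 < alloy-6.
The 7th smallest is alloy-10.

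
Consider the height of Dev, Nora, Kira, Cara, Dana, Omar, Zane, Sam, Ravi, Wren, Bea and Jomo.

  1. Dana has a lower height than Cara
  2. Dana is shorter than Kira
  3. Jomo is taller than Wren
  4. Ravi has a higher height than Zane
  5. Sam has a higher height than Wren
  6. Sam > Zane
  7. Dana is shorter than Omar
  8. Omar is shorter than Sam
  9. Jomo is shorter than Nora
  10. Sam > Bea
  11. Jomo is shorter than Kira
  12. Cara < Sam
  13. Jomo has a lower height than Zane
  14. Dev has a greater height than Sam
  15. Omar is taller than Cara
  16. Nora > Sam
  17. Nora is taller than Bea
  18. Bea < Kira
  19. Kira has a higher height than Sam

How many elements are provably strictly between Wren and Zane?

Chaining upward from Wren reaches: Jomo, Ravi, Sam, Nora, Dev, Kira.
Chaining downward from Zane reaches: Jomo.
Strictly between Wren and Zane are those in both lists: Jomo — 1 element.

1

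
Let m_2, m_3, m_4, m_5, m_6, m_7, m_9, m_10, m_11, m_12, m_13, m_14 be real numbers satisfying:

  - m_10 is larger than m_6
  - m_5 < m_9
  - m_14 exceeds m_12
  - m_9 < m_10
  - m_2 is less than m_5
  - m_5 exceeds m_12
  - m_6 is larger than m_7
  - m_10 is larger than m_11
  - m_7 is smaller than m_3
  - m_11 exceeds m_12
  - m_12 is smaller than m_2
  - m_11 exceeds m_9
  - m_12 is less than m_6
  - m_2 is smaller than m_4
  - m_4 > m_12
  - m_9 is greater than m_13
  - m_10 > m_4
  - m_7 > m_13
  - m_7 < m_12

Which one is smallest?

Chaining upward from m_13: directly above it, m_7, m_9; then m_12, m_6, m_11, m_3, m_10; then m_2, m_5, m_4, m_14.
That covers every other element, and nothing is given below m_13, so m_13 is the smallest.

m_13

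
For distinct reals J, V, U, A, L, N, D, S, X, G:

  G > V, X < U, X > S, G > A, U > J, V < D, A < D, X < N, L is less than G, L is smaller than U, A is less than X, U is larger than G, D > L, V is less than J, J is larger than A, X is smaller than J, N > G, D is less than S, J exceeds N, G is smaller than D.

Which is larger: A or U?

U

A < G and G < D give A < D.
With D < S: A < G < D < S.
Then S < X extends the chain to X.
With X < N: A < G < D < S < X < N.
Then N < J extends the chain to J.
With J < U: A < G < D < S < X < N < J < U.
So A < U; U is the larger of the two.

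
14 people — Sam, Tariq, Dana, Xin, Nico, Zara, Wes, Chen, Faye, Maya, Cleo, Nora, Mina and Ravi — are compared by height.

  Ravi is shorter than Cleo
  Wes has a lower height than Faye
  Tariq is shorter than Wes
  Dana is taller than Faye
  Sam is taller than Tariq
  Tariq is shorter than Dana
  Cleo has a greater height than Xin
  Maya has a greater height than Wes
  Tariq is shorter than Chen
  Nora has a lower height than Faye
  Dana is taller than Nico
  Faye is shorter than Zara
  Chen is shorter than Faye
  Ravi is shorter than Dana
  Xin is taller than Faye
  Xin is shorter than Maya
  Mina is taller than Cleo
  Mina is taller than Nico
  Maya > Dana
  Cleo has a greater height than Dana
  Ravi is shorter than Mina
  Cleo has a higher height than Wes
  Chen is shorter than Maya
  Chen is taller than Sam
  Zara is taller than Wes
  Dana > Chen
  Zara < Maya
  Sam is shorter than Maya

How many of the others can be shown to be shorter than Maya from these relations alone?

11

The elements the relations force below Maya are Nora, Tariq, Nico, Wes, Sam, Chen, Ravi, Faye, Dana, Xin, Zara — no chain reaches any other.
That is 11.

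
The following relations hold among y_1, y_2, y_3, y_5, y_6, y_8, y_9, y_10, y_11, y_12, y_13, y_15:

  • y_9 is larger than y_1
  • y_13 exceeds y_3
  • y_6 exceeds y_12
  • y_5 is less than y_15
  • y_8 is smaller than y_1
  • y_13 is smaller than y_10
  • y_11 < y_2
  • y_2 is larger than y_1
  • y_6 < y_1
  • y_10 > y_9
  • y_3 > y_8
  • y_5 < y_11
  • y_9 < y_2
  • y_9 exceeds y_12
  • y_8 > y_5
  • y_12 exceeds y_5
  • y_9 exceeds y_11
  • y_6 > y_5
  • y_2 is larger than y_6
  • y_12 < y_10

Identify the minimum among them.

y_8 is not least since y_5 < y_8; y_12 is not least since y_5 < y_12; y_6 is not least since y_5 < y_6; y_1 is not least since y_6 < y_1; y_11 is not least since y_5 < y_11; y_9 is not least since y_1 < y_9; y_3 is not least since y_8 < y_3; y_13 is not least since y_3 < y_13; y_2 is not least since y_1 < y_2; y_10 is not least since y_12 < y_10; y_15 is not least since y_5 < y_15.
Only y_5 has nothing below it, so y_5 is the minimum.

y_5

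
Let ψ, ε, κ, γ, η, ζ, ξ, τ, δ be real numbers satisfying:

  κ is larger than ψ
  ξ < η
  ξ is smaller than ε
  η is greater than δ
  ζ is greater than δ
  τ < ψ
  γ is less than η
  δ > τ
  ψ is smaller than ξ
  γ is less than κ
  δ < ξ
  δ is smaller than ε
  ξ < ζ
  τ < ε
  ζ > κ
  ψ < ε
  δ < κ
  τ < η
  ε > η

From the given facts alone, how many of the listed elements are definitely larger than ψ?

5

From ψ the given relations immediately reach ξ, κ, ε.
From those, η, ζ — 5 in total.
Nothing else is reachable above ψ; 5 in all.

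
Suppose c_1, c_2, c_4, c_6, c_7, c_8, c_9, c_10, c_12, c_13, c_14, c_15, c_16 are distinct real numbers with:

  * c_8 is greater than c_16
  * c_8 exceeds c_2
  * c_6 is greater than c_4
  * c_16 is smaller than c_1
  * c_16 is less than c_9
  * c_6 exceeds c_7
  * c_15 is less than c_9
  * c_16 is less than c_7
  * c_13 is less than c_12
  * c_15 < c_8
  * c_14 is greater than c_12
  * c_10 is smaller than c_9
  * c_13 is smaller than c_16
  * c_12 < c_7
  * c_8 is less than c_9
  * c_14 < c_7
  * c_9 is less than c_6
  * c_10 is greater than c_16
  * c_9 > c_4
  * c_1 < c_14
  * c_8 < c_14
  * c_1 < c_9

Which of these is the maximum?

Chaining downward from c_6: directly below it, c_4, c_9, c_7; then c_15, c_16, c_10, c_8, c_1, c_12, c_14; then c_2, c_13.
That covers every other element, and nothing is given above c_6, so c_6 is the maximum.

c_6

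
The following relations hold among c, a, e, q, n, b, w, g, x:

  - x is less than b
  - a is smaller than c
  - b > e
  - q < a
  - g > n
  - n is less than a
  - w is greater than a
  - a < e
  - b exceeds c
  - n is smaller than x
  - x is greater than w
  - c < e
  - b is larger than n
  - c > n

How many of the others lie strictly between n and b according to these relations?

Chaining upward from n reaches: a, w, g, c, e, x.
Chaining downward from b reaches: q, a, w, c, e, x.
Strictly between n and b are those in both lists: a, w, c, e, x — 5 elements.

5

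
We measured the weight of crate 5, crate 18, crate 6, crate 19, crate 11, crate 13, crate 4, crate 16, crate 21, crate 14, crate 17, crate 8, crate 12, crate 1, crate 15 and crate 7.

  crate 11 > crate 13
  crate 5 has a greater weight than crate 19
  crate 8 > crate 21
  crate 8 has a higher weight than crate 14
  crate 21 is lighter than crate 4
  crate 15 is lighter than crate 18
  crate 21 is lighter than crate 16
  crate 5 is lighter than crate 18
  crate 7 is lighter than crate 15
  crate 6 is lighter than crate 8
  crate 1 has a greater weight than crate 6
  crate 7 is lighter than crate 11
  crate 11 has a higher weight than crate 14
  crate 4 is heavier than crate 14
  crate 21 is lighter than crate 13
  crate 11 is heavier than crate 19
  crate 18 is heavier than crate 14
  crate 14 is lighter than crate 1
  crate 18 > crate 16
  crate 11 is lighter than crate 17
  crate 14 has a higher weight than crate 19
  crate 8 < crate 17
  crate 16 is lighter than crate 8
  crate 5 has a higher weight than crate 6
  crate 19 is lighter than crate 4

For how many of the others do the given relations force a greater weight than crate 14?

6

The elements the relations force above crate 14 are crate 4, crate 8, crate 11, crate 1, crate 17, crate 18 — no chain reaches any other.
That is 6.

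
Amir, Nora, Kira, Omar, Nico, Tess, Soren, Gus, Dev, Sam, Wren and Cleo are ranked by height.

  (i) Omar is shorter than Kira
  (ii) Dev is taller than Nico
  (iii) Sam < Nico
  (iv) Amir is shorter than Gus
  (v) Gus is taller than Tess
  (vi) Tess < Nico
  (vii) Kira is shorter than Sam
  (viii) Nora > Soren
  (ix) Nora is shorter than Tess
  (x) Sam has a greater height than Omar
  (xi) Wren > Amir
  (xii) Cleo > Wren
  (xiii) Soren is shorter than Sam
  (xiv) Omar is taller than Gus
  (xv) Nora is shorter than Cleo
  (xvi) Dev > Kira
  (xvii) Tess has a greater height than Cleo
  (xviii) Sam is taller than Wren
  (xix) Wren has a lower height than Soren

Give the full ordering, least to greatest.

Amir < Wren < Soren < Nora < Cleo < Tess < Gus < Omar < Kira < Sam < Nico < Dev

The consecutive links are each given: Amir < Wren; Wren < Soren; Soren < Nora; Nora < Cleo; Cleo < Tess; Tess < Gus; Gus < Omar; Omar < Kira; Kira < Sam; Sam < Nico; Nico < Dev.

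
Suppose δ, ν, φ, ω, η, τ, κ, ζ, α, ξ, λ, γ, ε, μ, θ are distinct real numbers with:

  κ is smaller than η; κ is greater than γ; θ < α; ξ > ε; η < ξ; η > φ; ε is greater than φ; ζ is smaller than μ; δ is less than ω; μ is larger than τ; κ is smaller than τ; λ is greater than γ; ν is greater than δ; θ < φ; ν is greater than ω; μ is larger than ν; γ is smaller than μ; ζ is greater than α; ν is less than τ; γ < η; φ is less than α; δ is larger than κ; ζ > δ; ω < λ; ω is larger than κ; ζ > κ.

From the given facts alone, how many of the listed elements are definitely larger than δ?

From δ the given relations immediately reach ω, ζ, ν.
From those, λ, τ, μ — 6 in total.
Nothing else is reachable above δ; 6 in all.

6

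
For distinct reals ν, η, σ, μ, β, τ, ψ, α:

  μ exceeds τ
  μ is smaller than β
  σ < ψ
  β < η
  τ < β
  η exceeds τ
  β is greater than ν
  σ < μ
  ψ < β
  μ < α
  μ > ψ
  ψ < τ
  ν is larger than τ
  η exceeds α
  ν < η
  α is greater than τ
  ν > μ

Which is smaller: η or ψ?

Chaining the given relations: ψ < τ < μ < ν < β < η.
So ψ < η; ψ is the smaller of the two.

ψ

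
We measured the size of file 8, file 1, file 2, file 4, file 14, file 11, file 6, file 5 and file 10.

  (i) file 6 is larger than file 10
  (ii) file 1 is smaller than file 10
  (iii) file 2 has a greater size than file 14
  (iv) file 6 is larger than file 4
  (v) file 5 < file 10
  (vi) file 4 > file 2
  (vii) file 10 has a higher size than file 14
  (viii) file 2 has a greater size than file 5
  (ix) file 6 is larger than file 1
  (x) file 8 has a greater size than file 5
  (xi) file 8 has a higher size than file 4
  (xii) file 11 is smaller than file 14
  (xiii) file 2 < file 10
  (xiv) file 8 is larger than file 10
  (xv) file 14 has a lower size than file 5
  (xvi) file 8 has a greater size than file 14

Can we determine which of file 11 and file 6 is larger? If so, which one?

file 6

The relevant relations are file 11 < file 14; file 14 < file 5; file 5 < file 2; file 2 < file 4; file 4 < file 6.
Chaining these gives file 11 < file 14 < file 5 < file 2 < file 4 < file 6.
So file 6 is larger.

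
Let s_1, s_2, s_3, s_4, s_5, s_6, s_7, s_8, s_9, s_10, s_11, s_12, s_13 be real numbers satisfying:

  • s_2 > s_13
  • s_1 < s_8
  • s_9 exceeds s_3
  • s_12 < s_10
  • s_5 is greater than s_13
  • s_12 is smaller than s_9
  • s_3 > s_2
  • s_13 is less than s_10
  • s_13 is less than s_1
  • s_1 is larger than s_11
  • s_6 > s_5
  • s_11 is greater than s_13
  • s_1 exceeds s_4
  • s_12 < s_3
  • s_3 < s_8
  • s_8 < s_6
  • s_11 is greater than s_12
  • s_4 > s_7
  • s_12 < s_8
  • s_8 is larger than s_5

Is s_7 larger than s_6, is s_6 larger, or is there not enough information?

s_7 < s_4 and s_4 < s_1 give s_7 < s_1.
Then s_1 < s_8 extends the chain to s_8.
Then s_8 < s_6 extends the chain to s_6.
So s_6 is larger.

s_6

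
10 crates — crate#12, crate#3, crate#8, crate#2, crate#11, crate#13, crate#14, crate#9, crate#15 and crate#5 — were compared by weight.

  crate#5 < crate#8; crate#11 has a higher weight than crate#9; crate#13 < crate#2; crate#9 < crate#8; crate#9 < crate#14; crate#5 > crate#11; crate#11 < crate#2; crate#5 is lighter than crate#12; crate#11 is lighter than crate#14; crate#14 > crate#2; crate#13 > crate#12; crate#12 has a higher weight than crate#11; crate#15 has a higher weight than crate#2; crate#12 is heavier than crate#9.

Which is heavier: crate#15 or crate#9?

crate#15

crate#9 < crate#11 < crate#5 < crate#12 < crate#13 < crate#2 < crate#15, by transitivity through crate#11, crate#5, crate#12, crate#13, crate#2.
So crate#9 < crate#15; crate#15 is the heavier of the two.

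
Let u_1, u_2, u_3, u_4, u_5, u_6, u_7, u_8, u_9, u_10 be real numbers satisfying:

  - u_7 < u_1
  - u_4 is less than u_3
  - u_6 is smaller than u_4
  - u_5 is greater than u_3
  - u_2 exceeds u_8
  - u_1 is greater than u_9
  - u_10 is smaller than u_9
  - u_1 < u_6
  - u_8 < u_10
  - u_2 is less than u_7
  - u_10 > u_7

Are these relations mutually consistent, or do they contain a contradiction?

Every relation is compatible with u_8 < u_2 < u_7 < u_10 < u_9 < u_1 < u_6 < u_4 < u_3 < u_5; the set is consistent.

consistent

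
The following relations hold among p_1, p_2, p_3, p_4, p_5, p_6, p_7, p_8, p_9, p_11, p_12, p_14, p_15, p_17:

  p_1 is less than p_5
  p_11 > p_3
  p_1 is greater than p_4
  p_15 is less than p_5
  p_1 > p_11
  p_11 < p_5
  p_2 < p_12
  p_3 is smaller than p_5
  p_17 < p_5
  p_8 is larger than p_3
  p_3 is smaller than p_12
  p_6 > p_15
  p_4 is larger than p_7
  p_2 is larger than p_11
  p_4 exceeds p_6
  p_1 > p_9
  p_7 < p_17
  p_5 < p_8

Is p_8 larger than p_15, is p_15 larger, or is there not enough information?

Link the given pairs in sequence: p_15 < p_6; p_6 < p_4; p_4 < p_1; p_1 < p_5; p_5 < p_8.
Together: p_15 < p_6 < p_4 < p_1 < p_5 < p_8.
So p_8 is larger.

p_8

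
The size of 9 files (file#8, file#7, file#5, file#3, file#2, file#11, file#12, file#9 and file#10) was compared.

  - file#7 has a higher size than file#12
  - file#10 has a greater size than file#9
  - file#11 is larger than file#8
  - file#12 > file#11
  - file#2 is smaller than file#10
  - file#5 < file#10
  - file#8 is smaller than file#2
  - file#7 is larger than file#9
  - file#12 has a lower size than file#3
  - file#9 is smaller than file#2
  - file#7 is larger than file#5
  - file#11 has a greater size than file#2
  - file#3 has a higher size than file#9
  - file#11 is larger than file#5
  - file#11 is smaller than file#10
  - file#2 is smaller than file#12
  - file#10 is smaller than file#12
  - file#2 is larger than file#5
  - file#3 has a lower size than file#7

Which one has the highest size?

file#5 is not greatest since file#5 < file#10; file#8 is not greatest since file#8 < file#2; file#9 is not greatest since file#9 < file#10; file#2 is not greatest since file#2 < file#11; file#11 is not greatest since file#11 < file#12; file#10 is not greatest since file#10 < file#12; file#12 is not greatest since file#12 < file#7; file#3 is not greatest since file#3 < file#7.
Only file#7 has nothing above it, so file#7 is the highest size.

file#7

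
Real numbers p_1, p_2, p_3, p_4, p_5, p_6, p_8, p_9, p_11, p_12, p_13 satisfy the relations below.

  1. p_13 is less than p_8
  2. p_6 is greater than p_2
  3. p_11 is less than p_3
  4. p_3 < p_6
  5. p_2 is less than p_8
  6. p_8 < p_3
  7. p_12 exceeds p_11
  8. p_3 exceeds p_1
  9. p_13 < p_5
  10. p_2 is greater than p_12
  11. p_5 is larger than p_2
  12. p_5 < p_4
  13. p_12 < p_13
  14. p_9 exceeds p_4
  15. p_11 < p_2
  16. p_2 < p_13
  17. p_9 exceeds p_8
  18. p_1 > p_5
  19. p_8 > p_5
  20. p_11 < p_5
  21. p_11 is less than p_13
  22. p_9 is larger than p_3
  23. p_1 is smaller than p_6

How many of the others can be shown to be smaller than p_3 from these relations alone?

7

From p_3 the given relations immediately reach p_11, p_1, p_8.
From those, p_2, p_13, p_5 — 6 in total.
From those, p_12 — 7 in total.
No other element is forced below p_3 by the given relations, so the count is 7.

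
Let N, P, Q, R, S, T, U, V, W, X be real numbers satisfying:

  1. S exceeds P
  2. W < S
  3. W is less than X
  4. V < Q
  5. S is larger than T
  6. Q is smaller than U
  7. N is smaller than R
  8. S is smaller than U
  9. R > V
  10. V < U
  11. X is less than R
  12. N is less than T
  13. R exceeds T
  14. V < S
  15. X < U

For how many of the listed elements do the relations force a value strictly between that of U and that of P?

1

The relations place P below U. An element lies strictly between them when it is forced above P and also forced below U.
Above P: {S}. Below U: {W, V, N, X, T, Q, S}.
Intersection: {S} — 1.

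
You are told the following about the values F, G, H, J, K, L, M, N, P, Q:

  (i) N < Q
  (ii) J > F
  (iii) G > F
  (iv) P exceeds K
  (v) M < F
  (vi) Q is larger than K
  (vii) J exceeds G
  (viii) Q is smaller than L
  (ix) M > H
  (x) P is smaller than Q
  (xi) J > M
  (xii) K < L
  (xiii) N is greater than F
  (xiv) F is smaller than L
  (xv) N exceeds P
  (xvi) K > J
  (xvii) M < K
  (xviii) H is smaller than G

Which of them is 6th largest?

The consecutive relations fix a unique order: H < M < F < G < J < K < P < N < Q < L.
Counting 6 from the largest end gives J.

J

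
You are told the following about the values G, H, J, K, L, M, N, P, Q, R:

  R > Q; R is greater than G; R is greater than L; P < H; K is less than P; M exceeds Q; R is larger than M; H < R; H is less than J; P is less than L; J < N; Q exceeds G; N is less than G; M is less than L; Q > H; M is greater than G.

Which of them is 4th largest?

Chaining the given pairs: K < P < H < J < N < G < Q < M < L < R.
The 4th largest is Q.

Q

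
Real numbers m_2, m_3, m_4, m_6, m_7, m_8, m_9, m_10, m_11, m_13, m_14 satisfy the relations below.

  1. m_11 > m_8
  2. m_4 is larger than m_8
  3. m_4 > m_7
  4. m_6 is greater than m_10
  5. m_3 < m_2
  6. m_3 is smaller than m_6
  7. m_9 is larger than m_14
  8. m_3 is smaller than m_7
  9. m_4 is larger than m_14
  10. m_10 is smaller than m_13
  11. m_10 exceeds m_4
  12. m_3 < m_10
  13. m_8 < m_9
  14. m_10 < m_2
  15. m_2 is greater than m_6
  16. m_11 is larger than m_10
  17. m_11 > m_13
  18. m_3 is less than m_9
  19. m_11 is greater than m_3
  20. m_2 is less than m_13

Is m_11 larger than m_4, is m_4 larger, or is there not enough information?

The relevant relations are m_4 < m_10; m_10 < m_6; m_6 < m_2; m_2 < m_13; m_13 < m_11.
Chaining these gives m_4 < m_10 < m_6 < m_2 < m_13 < m_11.
So m_11 is larger.

m_11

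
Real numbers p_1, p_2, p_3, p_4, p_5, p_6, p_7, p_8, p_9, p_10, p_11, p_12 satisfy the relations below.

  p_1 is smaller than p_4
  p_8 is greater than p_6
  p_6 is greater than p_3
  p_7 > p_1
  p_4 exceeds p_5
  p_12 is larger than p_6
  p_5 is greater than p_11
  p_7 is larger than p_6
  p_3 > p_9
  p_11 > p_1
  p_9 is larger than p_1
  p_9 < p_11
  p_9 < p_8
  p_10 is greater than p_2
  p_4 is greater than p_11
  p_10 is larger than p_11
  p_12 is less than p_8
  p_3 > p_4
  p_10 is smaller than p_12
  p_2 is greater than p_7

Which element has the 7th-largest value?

p_3

Chaining the given pairs: p_1 < p_9 < p_11 < p_5 < p_4 < p_3 < p_6 < p_7 < p_2 < p_10 < p_12 < p_8.
The 7th largest is p_3.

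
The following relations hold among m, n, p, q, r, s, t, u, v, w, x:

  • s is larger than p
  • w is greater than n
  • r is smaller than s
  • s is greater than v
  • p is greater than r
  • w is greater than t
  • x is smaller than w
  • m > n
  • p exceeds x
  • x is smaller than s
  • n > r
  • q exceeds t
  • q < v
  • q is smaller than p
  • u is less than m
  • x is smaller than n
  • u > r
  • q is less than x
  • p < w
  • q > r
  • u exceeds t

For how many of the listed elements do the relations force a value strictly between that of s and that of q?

Chaining upward from q reaches: v, x, p, n, w, m.
Chaining downward from s reaches: t, r, v, x, p.
Strictly between q and s are those in both lists: v, x, p — 3 elements.

3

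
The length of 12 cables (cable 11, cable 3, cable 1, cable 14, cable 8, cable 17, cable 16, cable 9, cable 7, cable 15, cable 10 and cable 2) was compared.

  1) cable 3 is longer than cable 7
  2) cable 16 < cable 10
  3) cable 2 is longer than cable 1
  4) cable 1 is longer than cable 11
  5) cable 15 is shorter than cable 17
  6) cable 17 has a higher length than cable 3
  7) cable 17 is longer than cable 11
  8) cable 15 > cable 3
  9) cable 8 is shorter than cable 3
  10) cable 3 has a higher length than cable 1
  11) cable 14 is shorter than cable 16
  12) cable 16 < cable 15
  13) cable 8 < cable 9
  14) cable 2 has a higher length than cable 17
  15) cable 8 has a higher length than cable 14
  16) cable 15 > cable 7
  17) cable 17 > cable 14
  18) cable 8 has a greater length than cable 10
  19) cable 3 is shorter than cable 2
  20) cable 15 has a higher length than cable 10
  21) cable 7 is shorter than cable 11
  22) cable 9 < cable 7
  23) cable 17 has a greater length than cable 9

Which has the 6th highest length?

cable 11

Chaining the given pairs: cable 14 < cable 16 < cable 10 < cable 8 < cable 9 < cable 7 < cable 11 < cable 1 < cable 3 < cable 15 < cable 17 < cable 2.
Counting 6 from the largest end gives cable 11.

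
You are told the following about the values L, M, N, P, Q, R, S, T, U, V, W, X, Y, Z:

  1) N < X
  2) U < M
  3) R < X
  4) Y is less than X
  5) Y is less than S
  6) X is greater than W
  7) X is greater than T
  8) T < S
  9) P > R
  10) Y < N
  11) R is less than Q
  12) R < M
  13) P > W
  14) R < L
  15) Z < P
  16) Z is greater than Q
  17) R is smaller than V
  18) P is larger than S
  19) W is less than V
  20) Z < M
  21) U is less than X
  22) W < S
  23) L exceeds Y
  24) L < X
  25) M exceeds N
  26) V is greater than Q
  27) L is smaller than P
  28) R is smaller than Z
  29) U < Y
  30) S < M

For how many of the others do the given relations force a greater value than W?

The elements the relations force above W are S, M, X, P, V — no chain reaches any other.
That is 5.

5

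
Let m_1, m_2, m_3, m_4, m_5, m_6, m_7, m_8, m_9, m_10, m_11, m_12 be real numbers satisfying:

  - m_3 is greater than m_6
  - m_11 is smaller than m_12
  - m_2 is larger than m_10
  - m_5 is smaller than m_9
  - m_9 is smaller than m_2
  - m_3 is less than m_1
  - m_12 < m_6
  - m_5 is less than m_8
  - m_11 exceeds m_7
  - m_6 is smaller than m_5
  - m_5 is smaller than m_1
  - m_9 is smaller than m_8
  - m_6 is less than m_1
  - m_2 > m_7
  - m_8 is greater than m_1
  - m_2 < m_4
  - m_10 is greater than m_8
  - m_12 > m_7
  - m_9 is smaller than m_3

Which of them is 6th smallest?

m_9

The consecutive relations fix a unique order: m_7 < m_11 < m_12 < m_6 < m_5 < m_9 < m_3 < m_1 < m_8 < m_10 < m_2 < m_4.
Counting 6 from the smallest end gives m_9.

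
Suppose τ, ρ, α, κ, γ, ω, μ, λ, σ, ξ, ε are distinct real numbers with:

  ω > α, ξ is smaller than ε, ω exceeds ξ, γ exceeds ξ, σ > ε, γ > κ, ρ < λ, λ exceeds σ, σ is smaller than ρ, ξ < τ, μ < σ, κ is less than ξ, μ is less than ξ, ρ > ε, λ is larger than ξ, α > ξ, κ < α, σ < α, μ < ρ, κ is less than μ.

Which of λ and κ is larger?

λ

κ < μ and μ < ξ give κ < ξ.
Then ξ < ε extends the chain to ε.
With ε < σ: κ < μ < ξ < ε < σ.
Then σ < ρ extends the chain to ρ.
Then ρ < λ extends the chain to λ.
So κ < λ; λ is the larger of the two.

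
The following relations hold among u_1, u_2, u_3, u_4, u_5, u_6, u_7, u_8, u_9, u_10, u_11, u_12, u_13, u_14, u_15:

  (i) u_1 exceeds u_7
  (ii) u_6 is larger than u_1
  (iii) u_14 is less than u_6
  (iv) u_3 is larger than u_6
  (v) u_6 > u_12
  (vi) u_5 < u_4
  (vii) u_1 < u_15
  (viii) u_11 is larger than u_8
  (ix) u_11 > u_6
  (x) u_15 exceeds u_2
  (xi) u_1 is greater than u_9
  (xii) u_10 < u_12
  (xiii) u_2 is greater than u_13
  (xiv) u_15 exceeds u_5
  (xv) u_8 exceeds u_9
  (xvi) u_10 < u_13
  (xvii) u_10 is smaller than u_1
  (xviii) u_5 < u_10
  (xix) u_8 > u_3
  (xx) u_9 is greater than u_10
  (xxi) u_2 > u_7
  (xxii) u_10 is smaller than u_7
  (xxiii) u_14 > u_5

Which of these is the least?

Chaining upward from u_5: directly above it, u_10, u_14, u_4, u_15; then u_12, u_7, u_9, u_1, u_6, u_13; then u_3, u_8, u_2, u_11.
That covers every other element, and nothing is given below u_5, so u_5 is the least.

u_5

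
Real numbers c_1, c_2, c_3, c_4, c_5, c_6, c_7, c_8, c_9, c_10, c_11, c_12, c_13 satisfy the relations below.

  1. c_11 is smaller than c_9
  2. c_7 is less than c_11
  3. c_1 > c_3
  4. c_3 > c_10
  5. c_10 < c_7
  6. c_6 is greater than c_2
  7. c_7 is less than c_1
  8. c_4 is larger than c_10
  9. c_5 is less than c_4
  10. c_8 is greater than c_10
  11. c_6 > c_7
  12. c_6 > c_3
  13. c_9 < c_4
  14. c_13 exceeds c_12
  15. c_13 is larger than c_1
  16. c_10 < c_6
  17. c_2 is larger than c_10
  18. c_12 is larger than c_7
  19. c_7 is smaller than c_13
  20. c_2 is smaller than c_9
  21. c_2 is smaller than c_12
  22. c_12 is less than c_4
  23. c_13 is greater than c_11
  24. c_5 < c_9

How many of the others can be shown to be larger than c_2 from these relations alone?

Directly above c_2: c_6, c_12, c_9.
One step further: c_13, c_4 (5 so far).
No other element is forced above c_2 by the given relations, so the count is 5.

5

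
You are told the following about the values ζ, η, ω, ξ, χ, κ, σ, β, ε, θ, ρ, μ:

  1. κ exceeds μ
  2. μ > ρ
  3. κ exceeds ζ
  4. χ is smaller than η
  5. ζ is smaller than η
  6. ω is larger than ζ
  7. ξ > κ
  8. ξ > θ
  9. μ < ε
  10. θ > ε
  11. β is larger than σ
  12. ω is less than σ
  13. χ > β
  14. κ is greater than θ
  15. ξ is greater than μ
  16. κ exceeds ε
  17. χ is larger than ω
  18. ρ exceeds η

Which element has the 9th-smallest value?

Piecing the relations together gives one ordering: ζ < ω < σ < β < χ < η < ρ < μ < ε < θ < κ < ξ.
Counting 9 from the smallest end gives ε.

ε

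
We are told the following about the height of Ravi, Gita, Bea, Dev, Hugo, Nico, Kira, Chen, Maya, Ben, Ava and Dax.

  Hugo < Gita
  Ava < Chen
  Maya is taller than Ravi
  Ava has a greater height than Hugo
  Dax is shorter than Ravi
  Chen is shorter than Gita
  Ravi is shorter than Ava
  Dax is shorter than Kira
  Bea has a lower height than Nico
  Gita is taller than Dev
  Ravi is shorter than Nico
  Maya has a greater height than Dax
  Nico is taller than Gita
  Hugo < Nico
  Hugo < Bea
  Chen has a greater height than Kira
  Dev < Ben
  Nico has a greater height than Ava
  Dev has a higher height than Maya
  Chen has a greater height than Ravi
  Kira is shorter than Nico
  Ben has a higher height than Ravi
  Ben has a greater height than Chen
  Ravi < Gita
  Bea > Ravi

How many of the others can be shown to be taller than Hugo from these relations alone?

6

The elements the relations force above Hugo are Ava, Chen, Gita, Bea, Ben, Nico — no chain reaches any other.
That is 6.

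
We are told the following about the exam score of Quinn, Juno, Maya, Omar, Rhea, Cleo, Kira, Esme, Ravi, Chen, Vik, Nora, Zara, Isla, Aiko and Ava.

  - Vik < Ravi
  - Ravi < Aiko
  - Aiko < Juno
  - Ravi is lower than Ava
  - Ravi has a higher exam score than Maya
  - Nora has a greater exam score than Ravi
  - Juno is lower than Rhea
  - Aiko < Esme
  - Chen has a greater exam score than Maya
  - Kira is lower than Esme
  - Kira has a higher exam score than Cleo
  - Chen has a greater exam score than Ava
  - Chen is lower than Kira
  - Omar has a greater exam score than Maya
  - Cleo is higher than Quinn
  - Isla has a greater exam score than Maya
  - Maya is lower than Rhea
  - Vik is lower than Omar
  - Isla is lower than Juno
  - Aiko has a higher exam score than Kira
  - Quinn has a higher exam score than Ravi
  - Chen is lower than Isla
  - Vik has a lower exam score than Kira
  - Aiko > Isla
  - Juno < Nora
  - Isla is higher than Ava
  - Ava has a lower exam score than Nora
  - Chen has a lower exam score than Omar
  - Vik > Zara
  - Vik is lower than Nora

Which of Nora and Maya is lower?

Maya

The relevant relations are Maya < Ravi; Ravi < Ava; Ava < Isla; Isla < Aiko; Aiko < Juno; Juno < Nora.
Together: Maya < Ravi < Ava < Isla < Aiko < Juno < Nora.
So Maya < Nora; Maya is the lower of the two.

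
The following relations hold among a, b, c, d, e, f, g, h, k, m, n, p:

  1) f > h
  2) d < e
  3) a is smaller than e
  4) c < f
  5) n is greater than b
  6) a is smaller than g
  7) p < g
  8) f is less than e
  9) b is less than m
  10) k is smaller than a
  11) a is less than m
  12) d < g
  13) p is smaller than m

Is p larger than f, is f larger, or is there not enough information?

undetermined

Following every chain through f: above f we get e; below f we get h, c.
p is not reached, and no chain runs the other way from p to f.
So the given relations leave the order of f and p undetermined.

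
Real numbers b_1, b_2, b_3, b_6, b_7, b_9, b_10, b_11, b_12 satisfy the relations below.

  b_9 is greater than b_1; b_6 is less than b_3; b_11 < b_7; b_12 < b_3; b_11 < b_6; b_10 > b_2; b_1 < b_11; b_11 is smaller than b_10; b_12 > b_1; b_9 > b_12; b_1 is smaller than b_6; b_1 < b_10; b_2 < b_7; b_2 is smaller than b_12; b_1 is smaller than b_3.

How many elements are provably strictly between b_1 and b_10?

Chaining upward from b_1 reaches: b_11, b_6, b_12, b_3, b_9, b_7.
Chaining downward from b_10 reaches: b_2, b_11.
Strictly between b_1 and b_10 are those in both lists: b_11 — 1 element.

1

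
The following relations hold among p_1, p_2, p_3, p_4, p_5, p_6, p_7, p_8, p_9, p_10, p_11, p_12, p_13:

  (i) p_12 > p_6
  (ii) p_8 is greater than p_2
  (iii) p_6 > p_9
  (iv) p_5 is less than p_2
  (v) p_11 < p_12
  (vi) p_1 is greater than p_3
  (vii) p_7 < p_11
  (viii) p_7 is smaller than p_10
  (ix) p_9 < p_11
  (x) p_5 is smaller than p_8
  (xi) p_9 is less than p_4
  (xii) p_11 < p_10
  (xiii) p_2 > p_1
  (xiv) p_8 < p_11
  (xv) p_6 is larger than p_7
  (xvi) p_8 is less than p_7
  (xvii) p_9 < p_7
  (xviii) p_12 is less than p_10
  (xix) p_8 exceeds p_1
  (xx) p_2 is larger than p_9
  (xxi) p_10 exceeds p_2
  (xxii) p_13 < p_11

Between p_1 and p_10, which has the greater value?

p_1 < p_2 and p_2 < p_8 give p_1 < p_8.
Then p_8 < p_7 extends the chain to p_7.
With p_7 < p_11: p_1 < p_2 < p_8 < p_7 < p_11.
With p_11 < p_12: p_1 < p_2 < p_8 < p_7 < p_11 < p_12.
Then p_12 < p_10 extends the chain to p_10.
So p_1 < p_10; p_10 is the larger of the two.

p_10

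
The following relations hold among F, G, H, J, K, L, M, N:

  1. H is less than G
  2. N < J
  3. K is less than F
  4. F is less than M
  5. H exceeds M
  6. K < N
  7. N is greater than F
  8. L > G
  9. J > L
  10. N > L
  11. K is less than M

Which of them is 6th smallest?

L

Piecing the relations together gives one ordering: K < F < M < H < G < L < N < J.
The 6th smallest is L.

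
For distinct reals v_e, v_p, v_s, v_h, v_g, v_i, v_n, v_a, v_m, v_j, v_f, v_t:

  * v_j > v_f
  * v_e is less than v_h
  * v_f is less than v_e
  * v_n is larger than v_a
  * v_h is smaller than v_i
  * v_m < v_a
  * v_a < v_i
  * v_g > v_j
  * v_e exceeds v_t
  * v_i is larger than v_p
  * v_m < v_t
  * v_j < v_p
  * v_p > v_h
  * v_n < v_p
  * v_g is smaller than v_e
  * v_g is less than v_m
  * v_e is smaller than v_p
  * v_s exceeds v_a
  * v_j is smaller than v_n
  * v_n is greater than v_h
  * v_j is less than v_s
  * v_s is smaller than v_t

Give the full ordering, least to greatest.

Each adjacent pair is fixed by a given relation: v_f < v_j; v_j < v_g; v_g < v_m; v_m < v_a; v_a < v_s; v_s < v_t; v_t < v_e; v_e < v_h; v_h < v_n; v_n < v_p; v_p < v_i. Chaining them end to end gives the full order.

v_f < v_j < v_g < v_m < v_a < v_s < v_t < v_e < v_h < v_n < v_p < v_i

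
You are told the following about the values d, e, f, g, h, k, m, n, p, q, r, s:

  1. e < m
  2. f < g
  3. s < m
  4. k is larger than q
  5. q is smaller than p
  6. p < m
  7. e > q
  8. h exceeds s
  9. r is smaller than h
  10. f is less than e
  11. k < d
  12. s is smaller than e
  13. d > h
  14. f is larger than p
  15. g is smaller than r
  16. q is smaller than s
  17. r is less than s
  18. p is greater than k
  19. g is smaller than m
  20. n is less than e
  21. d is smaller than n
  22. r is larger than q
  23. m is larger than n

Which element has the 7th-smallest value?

The consecutive relations fix a unique order: q < k < p < f < g < r < s < h < d < n < e < m.
The 7th smallest is s.

s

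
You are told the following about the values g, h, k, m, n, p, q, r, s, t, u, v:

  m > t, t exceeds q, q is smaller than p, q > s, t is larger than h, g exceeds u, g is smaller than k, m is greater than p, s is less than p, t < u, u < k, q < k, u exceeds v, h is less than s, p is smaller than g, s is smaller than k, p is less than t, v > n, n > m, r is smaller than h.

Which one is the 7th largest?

t

Piecing the relations together gives one ordering: r < h < s < q < p < t < m < n < v < u < g < k.
The 7th largest is t.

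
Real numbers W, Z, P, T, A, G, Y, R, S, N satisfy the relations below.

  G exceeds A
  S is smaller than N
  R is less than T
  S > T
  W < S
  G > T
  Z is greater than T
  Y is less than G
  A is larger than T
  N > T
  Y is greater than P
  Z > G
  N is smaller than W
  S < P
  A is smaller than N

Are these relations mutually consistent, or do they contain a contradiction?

We have S < N stated directly, yet also N < W < S by chaining the others — so N < S. Contradiction.

inconsistent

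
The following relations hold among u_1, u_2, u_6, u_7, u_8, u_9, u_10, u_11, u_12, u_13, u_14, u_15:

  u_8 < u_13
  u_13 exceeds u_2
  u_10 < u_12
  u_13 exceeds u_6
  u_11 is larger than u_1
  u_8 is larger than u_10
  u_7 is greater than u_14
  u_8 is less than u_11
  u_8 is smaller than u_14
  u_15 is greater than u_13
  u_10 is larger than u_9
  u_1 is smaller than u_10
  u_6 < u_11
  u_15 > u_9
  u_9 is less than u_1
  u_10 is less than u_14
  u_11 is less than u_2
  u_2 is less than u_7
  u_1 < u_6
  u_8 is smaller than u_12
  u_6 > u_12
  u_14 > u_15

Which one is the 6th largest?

u_11

The consecutive relations fix a unique order: u_9 < u_1 < u_10 < u_8 < u_12 < u_6 < u_11 < u_2 < u_13 < u_15 < u_14 < u_7.
Counting 6 from the largest end gives u_11.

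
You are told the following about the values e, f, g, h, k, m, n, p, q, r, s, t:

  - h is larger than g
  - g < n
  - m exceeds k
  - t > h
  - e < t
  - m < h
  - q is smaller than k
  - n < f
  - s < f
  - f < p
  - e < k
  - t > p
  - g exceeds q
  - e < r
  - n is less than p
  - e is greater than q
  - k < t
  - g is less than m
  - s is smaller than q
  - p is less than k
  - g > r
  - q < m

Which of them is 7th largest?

n

The consecutive relations fix a unique order: s < q < e < r < g < n < f < p < k < m < h < t.
Counting 7 from the largest end gives n.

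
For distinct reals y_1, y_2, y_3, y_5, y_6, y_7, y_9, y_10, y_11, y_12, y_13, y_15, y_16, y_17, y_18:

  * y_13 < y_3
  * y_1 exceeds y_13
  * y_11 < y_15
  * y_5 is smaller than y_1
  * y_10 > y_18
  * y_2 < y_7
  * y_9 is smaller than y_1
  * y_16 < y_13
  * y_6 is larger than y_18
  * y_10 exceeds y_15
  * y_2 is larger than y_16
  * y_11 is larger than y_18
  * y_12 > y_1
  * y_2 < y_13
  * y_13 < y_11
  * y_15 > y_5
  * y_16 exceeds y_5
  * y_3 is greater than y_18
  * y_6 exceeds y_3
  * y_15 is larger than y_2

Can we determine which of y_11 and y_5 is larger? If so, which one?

y_11

y_5 < y_16 and y_16 < y_2 give y_5 < y_2.
Then y_2 < y_13 extends the chain to y_13.
Then y_13 < y_11 extends the chain to y_11.
So y_11 is larger.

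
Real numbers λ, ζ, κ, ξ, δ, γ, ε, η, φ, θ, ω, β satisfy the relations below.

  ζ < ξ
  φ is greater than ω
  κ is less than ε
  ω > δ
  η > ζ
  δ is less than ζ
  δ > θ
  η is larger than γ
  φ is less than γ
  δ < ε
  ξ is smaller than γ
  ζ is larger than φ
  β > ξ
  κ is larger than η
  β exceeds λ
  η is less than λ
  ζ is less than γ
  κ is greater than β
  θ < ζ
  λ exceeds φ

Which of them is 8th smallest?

η

Chaining the given pairs: θ < δ < ω < φ < ζ < ξ < γ < η < λ < β < κ < ε.
The 8th smallest is η.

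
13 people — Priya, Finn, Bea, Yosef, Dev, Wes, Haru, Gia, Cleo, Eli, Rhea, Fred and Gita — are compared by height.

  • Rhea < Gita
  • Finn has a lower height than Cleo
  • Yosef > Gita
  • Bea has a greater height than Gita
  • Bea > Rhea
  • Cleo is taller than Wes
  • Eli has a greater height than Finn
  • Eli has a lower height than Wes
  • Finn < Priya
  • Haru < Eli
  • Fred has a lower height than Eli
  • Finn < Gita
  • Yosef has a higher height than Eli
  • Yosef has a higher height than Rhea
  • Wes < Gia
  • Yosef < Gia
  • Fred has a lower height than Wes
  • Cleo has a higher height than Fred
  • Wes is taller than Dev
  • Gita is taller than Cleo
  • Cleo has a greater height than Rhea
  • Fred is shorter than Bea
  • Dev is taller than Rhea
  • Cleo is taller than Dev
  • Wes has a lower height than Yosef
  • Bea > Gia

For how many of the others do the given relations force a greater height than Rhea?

7

From Rhea the given relations immediately reach Dev, Cleo, Gita, Yosef, Bea.
From those, Wes, Gia — 7 in total.
Nothing else is reachable above Rhea; 7 in all.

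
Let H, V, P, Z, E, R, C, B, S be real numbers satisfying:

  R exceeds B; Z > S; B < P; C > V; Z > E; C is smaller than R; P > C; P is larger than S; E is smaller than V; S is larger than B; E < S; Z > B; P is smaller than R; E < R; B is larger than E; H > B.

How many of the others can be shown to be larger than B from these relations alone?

5

The elements the relations force above B are S, P, Z, R, H — no chain reaches any other.
That is 5.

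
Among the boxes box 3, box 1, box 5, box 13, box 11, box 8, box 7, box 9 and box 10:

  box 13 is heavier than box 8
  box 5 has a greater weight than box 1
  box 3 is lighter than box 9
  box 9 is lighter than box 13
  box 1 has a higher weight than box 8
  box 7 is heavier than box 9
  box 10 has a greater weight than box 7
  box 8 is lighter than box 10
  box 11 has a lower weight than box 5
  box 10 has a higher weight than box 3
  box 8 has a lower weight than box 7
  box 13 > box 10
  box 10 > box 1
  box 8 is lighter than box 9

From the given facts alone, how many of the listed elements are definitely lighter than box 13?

From box 13 the given relations immediately reach box 8, box 9, box 10.
From those, box 3, box 7, box 1 — 6 in total.
No other element is forced below box 13 by the given relations, so the count is 6.

6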